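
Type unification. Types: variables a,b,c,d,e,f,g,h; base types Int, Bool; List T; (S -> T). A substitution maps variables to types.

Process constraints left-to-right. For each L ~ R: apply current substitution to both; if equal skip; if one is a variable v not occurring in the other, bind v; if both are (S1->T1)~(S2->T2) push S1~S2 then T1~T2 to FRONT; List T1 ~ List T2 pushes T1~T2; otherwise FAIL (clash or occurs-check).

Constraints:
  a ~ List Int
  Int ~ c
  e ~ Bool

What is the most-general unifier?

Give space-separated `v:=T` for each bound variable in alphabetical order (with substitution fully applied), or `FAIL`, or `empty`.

step 1: unify a ~ List Int  [subst: {-} | 2 pending]
  bind a := List Int
step 2: unify Int ~ c  [subst: {a:=List Int} | 1 pending]
  bind c := Int
step 3: unify e ~ Bool  [subst: {a:=List Int, c:=Int} | 0 pending]
  bind e := Bool

Answer: a:=List Int c:=Int e:=Bool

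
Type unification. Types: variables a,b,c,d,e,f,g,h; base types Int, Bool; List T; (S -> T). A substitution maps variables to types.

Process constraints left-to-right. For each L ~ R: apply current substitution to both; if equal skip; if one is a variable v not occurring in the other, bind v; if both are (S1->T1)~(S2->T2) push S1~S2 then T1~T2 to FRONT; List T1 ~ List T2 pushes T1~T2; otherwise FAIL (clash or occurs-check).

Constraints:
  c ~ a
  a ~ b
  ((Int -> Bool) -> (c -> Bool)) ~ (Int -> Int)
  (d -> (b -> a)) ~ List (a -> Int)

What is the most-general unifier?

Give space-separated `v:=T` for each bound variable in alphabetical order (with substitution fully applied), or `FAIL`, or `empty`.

Answer: FAIL

Derivation:
step 1: unify c ~ a  [subst: {-} | 3 pending]
  bind c := a
step 2: unify a ~ b  [subst: {c:=a} | 2 pending]
  bind a := b
step 3: unify ((Int -> Bool) -> (b -> Bool)) ~ (Int -> Int)  [subst: {c:=a, a:=b} | 1 pending]
  -> decompose arrow: push (Int -> Bool)~Int, (b -> Bool)~Int
step 4: unify (Int -> Bool) ~ Int  [subst: {c:=a, a:=b} | 2 pending]
  clash: (Int -> Bool) vs Int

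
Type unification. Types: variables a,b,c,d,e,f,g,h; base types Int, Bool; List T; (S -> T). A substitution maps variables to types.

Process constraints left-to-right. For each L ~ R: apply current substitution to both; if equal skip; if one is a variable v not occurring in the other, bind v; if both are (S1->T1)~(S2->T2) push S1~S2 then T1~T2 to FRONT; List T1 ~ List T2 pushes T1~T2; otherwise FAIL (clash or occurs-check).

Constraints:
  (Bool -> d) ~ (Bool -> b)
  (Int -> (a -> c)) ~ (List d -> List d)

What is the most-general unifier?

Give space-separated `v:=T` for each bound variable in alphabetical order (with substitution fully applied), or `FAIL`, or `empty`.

step 1: unify (Bool -> d) ~ (Bool -> b)  [subst: {-} | 1 pending]
  -> decompose arrow: push Bool~Bool, d~b
step 2: unify Bool ~ Bool  [subst: {-} | 2 pending]
  -> identical, skip
step 3: unify d ~ b  [subst: {-} | 1 pending]
  bind d := b
step 4: unify (Int -> (a -> c)) ~ (List b -> List b)  [subst: {d:=b} | 0 pending]
  -> decompose arrow: push Int~List b, (a -> c)~List b
step 5: unify Int ~ List b  [subst: {d:=b} | 1 pending]
  clash: Int vs List b

Answer: FAIL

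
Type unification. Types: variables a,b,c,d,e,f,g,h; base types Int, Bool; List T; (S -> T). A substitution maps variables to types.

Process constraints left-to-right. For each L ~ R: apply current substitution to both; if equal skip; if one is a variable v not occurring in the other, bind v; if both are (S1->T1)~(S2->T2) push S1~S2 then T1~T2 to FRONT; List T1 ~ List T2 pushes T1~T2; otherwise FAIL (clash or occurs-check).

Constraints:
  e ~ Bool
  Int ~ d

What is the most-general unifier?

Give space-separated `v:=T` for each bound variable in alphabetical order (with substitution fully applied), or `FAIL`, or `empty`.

Answer: d:=Int e:=Bool

Derivation:
step 1: unify e ~ Bool  [subst: {-} | 1 pending]
  bind e := Bool
step 2: unify Int ~ d  [subst: {e:=Bool} | 0 pending]
  bind d := Int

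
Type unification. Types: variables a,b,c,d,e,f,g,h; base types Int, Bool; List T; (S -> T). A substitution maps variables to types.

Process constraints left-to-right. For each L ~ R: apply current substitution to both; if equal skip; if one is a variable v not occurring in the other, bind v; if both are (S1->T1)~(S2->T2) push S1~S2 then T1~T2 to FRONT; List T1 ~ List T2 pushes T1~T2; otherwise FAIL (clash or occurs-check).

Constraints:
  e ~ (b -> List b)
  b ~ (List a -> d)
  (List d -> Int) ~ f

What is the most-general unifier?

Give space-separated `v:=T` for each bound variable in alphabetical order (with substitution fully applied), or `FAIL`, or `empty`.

step 1: unify e ~ (b -> List b)  [subst: {-} | 2 pending]
  bind e := (b -> List b)
step 2: unify b ~ (List a -> d)  [subst: {e:=(b -> List b)} | 1 pending]
  bind b := (List a -> d)
step 3: unify (List d -> Int) ~ f  [subst: {e:=(b -> List b), b:=(List a -> d)} | 0 pending]
  bind f := (List d -> Int)

Answer: b:=(List a -> d) e:=((List a -> d) -> List (List a -> d)) f:=(List d -> Int)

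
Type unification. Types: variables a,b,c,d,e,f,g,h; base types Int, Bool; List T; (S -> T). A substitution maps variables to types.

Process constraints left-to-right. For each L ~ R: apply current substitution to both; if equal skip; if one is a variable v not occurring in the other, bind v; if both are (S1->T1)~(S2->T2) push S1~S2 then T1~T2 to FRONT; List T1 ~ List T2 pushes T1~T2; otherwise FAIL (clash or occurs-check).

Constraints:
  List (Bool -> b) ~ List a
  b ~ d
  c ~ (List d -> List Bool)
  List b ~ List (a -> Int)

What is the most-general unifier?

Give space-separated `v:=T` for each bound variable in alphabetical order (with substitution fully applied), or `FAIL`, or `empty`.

step 1: unify List (Bool -> b) ~ List a  [subst: {-} | 3 pending]
  -> decompose List: push (Bool -> b)~a
step 2: unify (Bool -> b) ~ a  [subst: {-} | 3 pending]
  bind a := (Bool -> b)
step 3: unify b ~ d  [subst: {a:=(Bool -> b)} | 2 pending]
  bind b := d
step 4: unify c ~ (List d -> List Bool)  [subst: {a:=(Bool -> b), b:=d} | 1 pending]
  bind c := (List d -> List Bool)
step 5: unify List d ~ List ((Bool -> d) -> Int)  [subst: {a:=(Bool -> b), b:=d, c:=(List d -> List Bool)} | 0 pending]
  -> decompose List: push d~((Bool -> d) -> Int)
step 6: unify d ~ ((Bool -> d) -> Int)  [subst: {a:=(Bool -> b), b:=d, c:=(List d -> List Bool)} | 0 pending]
  occurs-check fail: d in ((Bool -> d) -> Int)

Answer: FAIL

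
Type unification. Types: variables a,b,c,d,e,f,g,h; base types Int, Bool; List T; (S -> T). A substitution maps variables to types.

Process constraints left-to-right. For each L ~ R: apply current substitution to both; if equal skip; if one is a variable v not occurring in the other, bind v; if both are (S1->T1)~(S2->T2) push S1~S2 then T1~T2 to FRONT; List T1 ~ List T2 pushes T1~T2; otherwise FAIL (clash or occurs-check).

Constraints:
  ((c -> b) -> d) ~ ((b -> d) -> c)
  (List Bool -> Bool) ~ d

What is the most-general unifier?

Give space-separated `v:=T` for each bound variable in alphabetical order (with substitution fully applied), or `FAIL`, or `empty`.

Answer: b:=(List Bool -> Bool) c:=(List Bool -> Bool) d:=(List Bool -> Bool)

Derivation:
step 1: unify ((c -> b) -> d) ~ ((b -> d) -> c)  [subst: {-} | 1 pending]
  -> decompose arrow: push (c -> b)~(b -> d), d~c
step 2: unify (c -> b) ~ (b -> d)  [subst: {-} | 2 pending]
  -> decompose arrow: push c~b, b~d
step 3: unify c ~ b  [subst: {-} | 3 pending]
  bind c := b
step 4: unify b ~ d  [subst: {c:=b} | 2 pending]
  bind b := d
step 5: unify d ~ d  [subst: {c:=b, b:=d} | 1 pending]
  -> identical, skip
step 6: unify (List Bool -> Bool) ~ d  [subst: {c:=b, b:=d} | 0 pending]
  bind d := (List Bool -> Bool)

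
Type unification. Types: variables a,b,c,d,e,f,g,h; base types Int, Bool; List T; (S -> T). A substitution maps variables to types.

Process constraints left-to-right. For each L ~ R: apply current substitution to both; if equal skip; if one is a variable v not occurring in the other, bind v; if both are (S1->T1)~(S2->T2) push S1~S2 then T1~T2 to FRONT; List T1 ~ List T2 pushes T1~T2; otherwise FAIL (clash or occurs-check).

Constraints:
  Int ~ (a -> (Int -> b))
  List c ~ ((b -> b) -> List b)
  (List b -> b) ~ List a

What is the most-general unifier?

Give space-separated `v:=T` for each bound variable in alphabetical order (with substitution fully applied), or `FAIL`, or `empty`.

Answer: FAIL

Derivation:
step 1: unify Int ~ (a -> (Int -> b))  [subst: {-} | 2 pending]
  clash: Int vs (a -> (Int -> b))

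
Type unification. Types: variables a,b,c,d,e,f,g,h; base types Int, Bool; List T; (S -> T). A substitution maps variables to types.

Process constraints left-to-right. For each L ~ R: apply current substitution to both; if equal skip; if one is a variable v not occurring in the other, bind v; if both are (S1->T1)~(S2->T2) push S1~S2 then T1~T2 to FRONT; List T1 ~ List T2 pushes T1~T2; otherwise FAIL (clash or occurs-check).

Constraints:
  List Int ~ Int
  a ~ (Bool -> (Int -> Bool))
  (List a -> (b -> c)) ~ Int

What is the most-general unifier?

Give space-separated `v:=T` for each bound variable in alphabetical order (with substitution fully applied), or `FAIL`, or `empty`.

step 1: unify List Int ~ Int  [subst: {-} | 2 pending]
  clash: List Int vs Int

Answer: FAIL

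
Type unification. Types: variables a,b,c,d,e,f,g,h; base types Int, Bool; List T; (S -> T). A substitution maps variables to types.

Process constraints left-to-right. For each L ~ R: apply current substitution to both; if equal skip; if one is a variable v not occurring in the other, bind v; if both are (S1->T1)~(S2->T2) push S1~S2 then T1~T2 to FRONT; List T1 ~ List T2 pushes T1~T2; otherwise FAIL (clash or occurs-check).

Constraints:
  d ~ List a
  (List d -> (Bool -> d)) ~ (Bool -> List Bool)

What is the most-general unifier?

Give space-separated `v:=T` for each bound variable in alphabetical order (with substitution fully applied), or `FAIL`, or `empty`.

Answer: FAIL

Derivation:
step 1: unify d ~ List a  [subst: {-} | 1 pending]
  bind d := List a
step 2: unify (List List a -> (Bool -> List a)) ~ (Bool -> List Bool)  [subst: {d:=List a} | 0 pending]
  -> decompose arrow: push List List a~Bool, (Bool -> List a)~List Bool
step 3: unify List List a ~ Bool  [subst: {d:=List a} | 1 pending]
  clash: List List a vs Bool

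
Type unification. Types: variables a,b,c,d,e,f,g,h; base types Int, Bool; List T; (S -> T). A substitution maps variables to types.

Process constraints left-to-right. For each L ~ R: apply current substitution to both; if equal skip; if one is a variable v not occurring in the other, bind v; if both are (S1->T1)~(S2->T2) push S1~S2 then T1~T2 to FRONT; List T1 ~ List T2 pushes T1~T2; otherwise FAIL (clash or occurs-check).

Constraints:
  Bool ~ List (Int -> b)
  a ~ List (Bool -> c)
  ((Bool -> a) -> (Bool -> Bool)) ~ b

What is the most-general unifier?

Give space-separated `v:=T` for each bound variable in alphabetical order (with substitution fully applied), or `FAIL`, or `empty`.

Answer: FAIL

Derivation:
step 1: unify Bool ~ List (Int -> b)  [subst: {-} | 2 pending]
  clash: Bool vs List (Int -> b)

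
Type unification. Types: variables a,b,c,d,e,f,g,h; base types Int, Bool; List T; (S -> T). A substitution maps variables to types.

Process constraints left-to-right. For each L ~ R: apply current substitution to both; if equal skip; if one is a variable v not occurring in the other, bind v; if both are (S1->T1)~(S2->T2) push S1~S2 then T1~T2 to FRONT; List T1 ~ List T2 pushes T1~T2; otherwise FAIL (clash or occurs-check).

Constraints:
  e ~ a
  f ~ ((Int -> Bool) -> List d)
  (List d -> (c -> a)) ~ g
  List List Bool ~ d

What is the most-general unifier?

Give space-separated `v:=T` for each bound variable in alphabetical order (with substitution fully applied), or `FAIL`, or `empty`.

step 1: unify e ~ a  [subst: {-} | 3 pending]
  bind e := a
step 2: unify f ~ ((Int -> Bool) -> List d)  [subst: {e:=a} | 2 pending]
  bind f := ((Int -> Bool) -> List d)
step 3: unify (List d -> (c -> a)) ~ g  [subst: {e:=a, f:=((Int -> Bool) -> List d)} | 1 pending]
  bind g := (List d -> (c -> a))
step 4: unify List List Bool ~ d  [subst: {e:=a, f:=((Int -> Bool) -> List d), g:=(List d -> (c -> a))} | 0 pending]
  bind d := List List Bool

Answer: d:=List List Bool e:=a f:=((Int -> Bool) -> List List List Bool) g:=(List List List Bool -> (c -> a))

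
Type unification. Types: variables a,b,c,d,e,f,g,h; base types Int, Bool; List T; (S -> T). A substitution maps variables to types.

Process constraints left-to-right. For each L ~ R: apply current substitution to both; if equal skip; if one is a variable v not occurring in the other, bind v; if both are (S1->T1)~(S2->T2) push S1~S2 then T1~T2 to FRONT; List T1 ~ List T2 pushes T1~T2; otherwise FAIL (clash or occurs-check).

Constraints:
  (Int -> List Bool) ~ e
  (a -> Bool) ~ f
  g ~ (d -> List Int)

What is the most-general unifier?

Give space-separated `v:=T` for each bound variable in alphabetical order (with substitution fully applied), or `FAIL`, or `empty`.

step 1: unify (Int -> List Bool) ~ e  [subst: {-} | 2 pending]
  bind e := (Int -> List Bool)
step 2: unify (a -> Bool) ~ f  [subst: {e:=(Int -> List Bool)} | 1 pending]
  bind f := (a -> Bool)
step 3: unify g ~ (d -> List Int)  [subst: {e:=(Int -> List Bool), f:=(a -> Bool)} | 0 pending]
  bind g := (d -> List Int)

Answer: e:=(Int -> List Bool) f:=(a -> Bool) g:=(d -> List Int)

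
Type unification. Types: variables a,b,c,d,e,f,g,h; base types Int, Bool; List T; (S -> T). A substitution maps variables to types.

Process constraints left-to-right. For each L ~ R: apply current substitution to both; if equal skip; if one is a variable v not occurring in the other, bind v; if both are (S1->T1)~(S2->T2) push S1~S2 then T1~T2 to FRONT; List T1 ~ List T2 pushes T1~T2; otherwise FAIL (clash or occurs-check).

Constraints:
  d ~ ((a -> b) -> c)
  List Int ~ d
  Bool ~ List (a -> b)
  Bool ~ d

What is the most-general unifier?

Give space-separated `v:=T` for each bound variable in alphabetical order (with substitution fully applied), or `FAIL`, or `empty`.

step 1: unify d ~ ((a -> b) -> c)  [subst: {-} | 3 pending]
  bind d := ((a -> b) -> c)
step 2: unify List Int ~ ((a -> b) -> c)  [subst: {d:=((a -> b) -> c)} | 2 pending]
  clash: List Int vs ((a -> b) -> c)

Answer: FAIL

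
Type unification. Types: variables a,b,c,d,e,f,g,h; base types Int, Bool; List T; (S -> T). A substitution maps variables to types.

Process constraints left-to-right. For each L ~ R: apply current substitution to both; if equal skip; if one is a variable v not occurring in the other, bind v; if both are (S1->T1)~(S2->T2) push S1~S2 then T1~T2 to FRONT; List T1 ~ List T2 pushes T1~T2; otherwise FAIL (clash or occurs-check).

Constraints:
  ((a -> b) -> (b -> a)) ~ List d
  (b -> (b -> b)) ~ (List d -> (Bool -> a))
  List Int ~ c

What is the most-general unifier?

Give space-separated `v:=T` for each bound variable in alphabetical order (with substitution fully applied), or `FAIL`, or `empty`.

step 1: unify ((a -> b) -> (b -> a)) ~ List d  [subst: {-} | 2 pending]
  clash: ((a -> b) -> (b -> a)) vs List d

Answer: FAIL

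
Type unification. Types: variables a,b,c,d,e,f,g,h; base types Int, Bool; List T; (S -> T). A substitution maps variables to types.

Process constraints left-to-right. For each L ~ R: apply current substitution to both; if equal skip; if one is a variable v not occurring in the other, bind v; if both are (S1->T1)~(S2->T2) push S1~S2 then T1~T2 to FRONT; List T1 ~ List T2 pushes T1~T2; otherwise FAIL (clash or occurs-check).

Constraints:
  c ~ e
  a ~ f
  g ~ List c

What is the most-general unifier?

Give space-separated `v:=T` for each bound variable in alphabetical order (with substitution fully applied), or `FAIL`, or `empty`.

step 1: unify c ~ e  [subst: {-} | 2 pending]
  bind c := e
step 2: unify a ~ f  [subst: {c:=e} | 1 pending]
  bind a := f
step 3: unify g ~ List e  [subst: {c:=e, a:=f} | 0 pending]
  bind g := List e

Answer: a:=f c:=e g:=List e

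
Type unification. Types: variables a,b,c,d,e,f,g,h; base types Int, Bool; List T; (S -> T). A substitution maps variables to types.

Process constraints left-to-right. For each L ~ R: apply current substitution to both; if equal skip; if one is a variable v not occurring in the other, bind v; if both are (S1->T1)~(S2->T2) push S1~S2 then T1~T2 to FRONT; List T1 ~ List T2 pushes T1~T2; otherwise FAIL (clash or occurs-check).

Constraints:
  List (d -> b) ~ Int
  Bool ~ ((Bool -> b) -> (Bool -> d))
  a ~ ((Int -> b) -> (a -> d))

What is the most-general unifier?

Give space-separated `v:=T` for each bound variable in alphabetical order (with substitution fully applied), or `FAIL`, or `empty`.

Answer: FAIL

Derivation:
step 1: unify List (d -> b) ~ Int  [subst: {-} | 2 pending]
  clash: List (d -> b) vs Int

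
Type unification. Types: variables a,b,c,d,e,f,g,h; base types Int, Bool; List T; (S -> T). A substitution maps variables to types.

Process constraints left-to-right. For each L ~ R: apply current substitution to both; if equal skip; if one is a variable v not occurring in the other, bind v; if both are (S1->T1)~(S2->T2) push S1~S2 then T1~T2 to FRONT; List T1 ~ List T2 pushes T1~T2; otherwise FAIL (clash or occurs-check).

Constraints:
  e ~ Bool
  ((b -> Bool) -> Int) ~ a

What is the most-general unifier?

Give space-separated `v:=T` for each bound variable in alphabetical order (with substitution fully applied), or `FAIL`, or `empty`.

Answer: a:=((b -> Bool) -> Int) e:=Bool

Derivation:
step 1: unify e ~ Bool  [subst: {-} | 1 pending]
  bind e := Bool
step 2: unify ((b -> Bool) -> Int) ~ a  [subst: {e:=Bool} | 0 pending]
  bind a := ((b -> Bool) -> Int)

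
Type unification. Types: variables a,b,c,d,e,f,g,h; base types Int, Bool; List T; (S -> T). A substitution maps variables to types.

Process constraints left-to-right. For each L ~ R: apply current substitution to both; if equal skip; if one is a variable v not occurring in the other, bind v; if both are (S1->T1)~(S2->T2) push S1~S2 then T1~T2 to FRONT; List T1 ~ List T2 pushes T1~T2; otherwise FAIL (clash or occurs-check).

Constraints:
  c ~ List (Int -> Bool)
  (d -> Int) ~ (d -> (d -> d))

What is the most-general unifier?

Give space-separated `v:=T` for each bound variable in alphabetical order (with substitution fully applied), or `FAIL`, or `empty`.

step 1: unify c ~ List (Int -> Bool)  [subst: {-} | 1 pending]
  bind c := List (Int -> Bool)
step 2: unify (d -> Int) ~ (d -> (d -> d))  [subst: {c:=List (Int -> Bool)} | 0 pending]
  -> decompose arrow: push d~d, Int~(d -> d)
step 3: unify d ~ d  [subst: {c:=List (Int -> Bool)} | 1 pending]
  -> identical, skip
step 4: unify Int ~ (d -> d)  [subst: {c:=List (Int -> Bool)} | 0 pending]
  clash: Int vs (d -> d)

Answer: FAIL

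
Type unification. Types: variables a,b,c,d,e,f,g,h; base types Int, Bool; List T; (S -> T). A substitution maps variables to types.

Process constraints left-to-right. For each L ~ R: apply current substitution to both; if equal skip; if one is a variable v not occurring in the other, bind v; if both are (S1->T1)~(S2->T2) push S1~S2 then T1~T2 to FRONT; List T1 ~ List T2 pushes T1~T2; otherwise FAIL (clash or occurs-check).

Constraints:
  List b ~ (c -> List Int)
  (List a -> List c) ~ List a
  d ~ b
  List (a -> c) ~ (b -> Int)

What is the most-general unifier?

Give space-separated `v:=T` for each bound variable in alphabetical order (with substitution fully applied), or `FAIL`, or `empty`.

step 1: unify List b ~ (c -> List Int)  [subst: {-} | 3 pending]
  clash: List b vs (c -> List Int)

Answer: FAIL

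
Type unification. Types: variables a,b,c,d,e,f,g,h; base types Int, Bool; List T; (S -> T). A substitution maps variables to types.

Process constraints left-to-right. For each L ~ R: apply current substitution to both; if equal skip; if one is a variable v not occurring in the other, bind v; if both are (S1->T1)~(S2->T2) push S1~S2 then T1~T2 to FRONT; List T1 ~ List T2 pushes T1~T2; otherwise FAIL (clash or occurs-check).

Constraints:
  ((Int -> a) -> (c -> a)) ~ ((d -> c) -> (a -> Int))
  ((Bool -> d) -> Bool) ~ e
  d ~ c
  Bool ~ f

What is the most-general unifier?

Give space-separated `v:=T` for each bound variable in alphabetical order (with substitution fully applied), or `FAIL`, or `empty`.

step 1: unify ((Int -> a) -> (c -> a)) ~ ((d -> c) -> (a -> Int))  [subst: {-} | 3 pending]
  -> decompose arrow: push (Int -> a)~(d -> c), (c -> a)~(a -> Int)
step 2: unify (Int -> a) ~ (d -> c)  [subst: {-} | 4 pending]
  -> decompose arrow: push Int~d, a~c
step 3: unify Int ~ d  [subst: {-} | 5 pending]
  bind d := Int
step 4: unify a ~ c  [subst: {d:=Int} | 4 pending]
  bind a := c
step 5: unify (c -> c) ~ (c -> Int)  [subst: {d:=Int, a:=c} | 3 pending]
  -> decompose arrow: push c~c, c~Int
step 6: unify c ~ c  [subst: {d:=Int, a:=c} | 4 pending]
  -> identical, skip
step 7: unify c ~ Int  [subst: {d:=Int, a:=c} | 3 pending]
  bind c := Int
step 8: unify ((Bool -> Int) -> Bool) ~ e  [subst: {d:=Int, a:=c, c:=Int} | 2 pending]
  bind e := ((Bool -> Int) -> Bool)
step 9: unify Int ~ Int  [subst: {d:=Int, a:=c, c:=Int, e:=((Bool -> Int) -> Bool)} | 1 pending]
  -> identical, skip
step 10: unify Bool ~ f  [subst: {d:=Int, a:=c, c:=Int, e:=((Bool -> Int) -> Bool)} | 0 pending]
  bind f := Bool

Answer: a:=Int c:=Int d:=Int e:=((Bool -> Int) -> Bool) f:=Bool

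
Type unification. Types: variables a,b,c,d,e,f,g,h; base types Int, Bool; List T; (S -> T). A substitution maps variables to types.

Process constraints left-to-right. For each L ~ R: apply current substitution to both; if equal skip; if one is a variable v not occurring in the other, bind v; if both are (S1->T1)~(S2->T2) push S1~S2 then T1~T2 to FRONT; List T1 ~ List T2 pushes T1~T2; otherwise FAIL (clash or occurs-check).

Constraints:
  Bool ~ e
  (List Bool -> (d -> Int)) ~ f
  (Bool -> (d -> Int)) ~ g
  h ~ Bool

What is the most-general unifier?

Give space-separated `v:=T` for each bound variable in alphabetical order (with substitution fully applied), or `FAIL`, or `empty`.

Answer: e:=Bool f:=(List Bool -> (d -> Int)) g:=(Bool -> (d -> Int)) h:=Bool

Derivation:
step 1: unify Bool ~ e  [subst: {-} | 3 pending]
  bind e := Bool
step 2: unify (List Bool -> (d -> Int)) ~ f  [subst: {e:=Bool} | 2 pending]
  bind f := (List Bool -> (d -> Int))
step 3: unify (Bool -> (d -> Int)) ~ g  [subst: {e:=Bool, f:=(List Bool -> (d -> Int))} | 1 pending]
  bind g := (Bool -> (d -> Int))
step 4: unify h ~ Bool  [subst: {e:=Bool, f:=(List Bool -> (d -> Int)), g:=(Bool -> (d -> Int))} | 0 pending]
  bind h := Bool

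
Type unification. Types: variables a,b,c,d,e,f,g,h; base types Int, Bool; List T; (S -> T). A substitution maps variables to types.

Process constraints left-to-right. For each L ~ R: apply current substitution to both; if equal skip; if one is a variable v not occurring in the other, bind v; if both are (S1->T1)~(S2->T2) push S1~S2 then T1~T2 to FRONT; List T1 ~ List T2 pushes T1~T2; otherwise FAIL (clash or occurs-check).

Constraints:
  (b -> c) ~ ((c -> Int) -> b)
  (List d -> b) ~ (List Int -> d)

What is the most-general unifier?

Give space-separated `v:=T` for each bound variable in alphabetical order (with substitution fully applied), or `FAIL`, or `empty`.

Answer: FAIL

Derivation:
step 1: unify (b -> c) ~ ((c -> Int) -> b)  [subst: {-} | 1 pending]
  -> decompose arrow: push b~(c -> Int), c~b
step 2: unify b ~ (c -> Int)  [subst: {-} | 2 pending]
  bind b := (c -> Int)
step 3: unify c ~ (c -> Int)  [subst: {b:=(c -> Int)} | 1 pending]
  occurs-check fail: c in (c -> Int)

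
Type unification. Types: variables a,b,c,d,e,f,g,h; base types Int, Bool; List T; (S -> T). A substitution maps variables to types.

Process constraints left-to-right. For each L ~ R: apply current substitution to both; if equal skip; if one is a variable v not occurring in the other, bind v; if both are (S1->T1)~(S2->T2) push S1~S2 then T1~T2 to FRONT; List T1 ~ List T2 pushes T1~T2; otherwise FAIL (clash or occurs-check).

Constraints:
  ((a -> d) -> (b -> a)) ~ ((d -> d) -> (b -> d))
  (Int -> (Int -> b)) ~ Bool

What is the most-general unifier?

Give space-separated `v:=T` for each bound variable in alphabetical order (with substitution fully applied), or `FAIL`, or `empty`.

Answer: FAIL

Derivation:
step 1: unify ((a -> d) -> (b -> a)) ~ ((d -> d) -> (b -> d))  [subst: {-} | 1 pending]
  -> decompose arrow: push (a -> d)~(d -> d), (b -> a)~(b -> d)
step 2: unify (a -> d) ~ (d -> d)  [subst: {-} | 2 pending]
  -> decompose arrow: push a~d, d~d
step 3: unify a ~ d  [subst: {-} | 3 pending]
  bind a := d
step 4: unify d ~ d  [subst: {a:=d} | 2 pending]
  -> identical, skip
step 5: unify (b -> d) ~ (b -> d)  [subst: {a:=d} | 1 pending]
  -> identical, skip
step 6: unify (Int -> (Int -> b)) ~ Bool  [subst: {a:=d} | 0 pending]
  clash: (Int -> (Int -> b)) vs Bool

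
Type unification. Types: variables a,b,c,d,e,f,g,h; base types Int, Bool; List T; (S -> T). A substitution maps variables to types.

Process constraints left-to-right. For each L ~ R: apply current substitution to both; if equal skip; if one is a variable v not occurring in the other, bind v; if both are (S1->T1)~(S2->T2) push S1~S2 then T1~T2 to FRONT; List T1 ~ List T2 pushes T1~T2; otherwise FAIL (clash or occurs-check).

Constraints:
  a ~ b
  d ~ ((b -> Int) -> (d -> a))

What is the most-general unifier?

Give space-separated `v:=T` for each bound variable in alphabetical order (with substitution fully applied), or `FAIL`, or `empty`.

step 1: unify a ~ b  [subst: {-} | 1 pending]
  bind a := b
step 2: unify d ~ ((b -> Int) -> (d -> b))  [subst: {a:=b} | 0 pending]
  occurs-check fail: d in ((b -> Int) -> (d -> b))

Answer: FAIL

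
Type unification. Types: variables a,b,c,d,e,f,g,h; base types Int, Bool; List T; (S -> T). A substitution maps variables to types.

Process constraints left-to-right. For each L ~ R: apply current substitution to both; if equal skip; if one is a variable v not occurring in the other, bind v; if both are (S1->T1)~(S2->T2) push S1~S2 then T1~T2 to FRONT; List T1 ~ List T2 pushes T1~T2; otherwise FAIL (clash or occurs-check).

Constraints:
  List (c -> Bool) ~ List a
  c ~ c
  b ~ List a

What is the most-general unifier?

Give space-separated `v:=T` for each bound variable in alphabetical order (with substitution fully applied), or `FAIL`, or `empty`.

step 1: unify List (c -> Bool) ~ List a  [subst: {-} | 2 pending]
  -> decompose List: push (c -> Bool)~a
step 2: unify (c -> Bool) ~ a  [subst: {-} | 2 pending]
  bind a := (c -> Bool)
step 3: unify c ~ c  [subst: {a:=(c -> Bool)} | 1 pending]
  -> identical, skip
step 4: unify b ~ List (c -> Bool)  [subst: {a:=(c -> Bool)} | 0 pending]
  bind b := List (c -> Bool)

Answer: a:=(c -> Bool) b:=List (c -> Bool)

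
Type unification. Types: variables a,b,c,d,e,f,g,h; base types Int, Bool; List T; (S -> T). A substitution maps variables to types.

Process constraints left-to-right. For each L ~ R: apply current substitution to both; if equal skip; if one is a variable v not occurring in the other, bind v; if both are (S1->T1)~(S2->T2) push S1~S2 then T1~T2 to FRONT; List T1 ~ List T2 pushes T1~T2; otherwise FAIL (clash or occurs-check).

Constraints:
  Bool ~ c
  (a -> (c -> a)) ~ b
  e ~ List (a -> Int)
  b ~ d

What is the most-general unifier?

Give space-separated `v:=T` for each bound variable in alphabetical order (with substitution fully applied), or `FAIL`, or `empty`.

Answer: b:=(a -> (Bool -> a)) c:=Bool d:=(a -> (Bool -> a)) e:=List (a -> Int)

Derivation:
step 1: unify Bool ~ c  [subst: {-} | 3 pending]
  bind c := Bool
step 2: unify (a -> (Bool -> a)) ~ b  [subst: {c:=Bool} | 2 pending]
  bind b := (a -> (Bool -> a))
step 3: unify e ~ List (a -> Int)  [subst: {c:=Bool, b:=(a -> (Bool -> a))} | 1 pending]
  bind e := List (a -> Int)
step 4: unify (a -> (Bool -> a)) ~ d  [subst: {c:=Bool, b:=(a -> (Bool -> a)), e:=List (a -> Int)} | 0 pending]
  bind d := (a -> (Bool -> a))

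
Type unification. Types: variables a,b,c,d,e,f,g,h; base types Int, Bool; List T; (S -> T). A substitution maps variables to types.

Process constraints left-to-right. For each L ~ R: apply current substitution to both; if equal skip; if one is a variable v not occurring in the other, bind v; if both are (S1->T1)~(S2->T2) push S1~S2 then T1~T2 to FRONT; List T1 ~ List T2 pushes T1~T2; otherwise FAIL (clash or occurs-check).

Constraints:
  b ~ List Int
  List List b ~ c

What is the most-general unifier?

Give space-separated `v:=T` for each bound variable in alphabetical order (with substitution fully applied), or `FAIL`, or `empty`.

step 1: unify b ~ List Int  [subst: {-} | 1 pending]
  bind b := List Int
step 2: unify List List List Int ~ c  [subst: {b:=List Int} | 0 pending]
  bind c := List List List Int

Answer: b:=List Int c:=List List List Int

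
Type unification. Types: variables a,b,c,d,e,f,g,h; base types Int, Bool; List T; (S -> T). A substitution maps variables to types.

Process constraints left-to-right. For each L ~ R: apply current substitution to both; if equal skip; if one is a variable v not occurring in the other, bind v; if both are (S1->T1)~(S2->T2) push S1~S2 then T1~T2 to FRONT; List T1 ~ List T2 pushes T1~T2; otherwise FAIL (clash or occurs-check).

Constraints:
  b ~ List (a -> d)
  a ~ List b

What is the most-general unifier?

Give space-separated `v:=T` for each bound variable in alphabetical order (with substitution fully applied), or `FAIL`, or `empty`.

Answer: FAIL

Derivation:
step 1: unify b ~ List (a -> d)  [subst: {-} | 1 pending]
  bind b := List (a -> d)
step 2: unify a ~ List List (a -> d)  [subst: {b:=List (a -> d)} | 0 pending]
  occurs-check fail: a in List List (a -> d)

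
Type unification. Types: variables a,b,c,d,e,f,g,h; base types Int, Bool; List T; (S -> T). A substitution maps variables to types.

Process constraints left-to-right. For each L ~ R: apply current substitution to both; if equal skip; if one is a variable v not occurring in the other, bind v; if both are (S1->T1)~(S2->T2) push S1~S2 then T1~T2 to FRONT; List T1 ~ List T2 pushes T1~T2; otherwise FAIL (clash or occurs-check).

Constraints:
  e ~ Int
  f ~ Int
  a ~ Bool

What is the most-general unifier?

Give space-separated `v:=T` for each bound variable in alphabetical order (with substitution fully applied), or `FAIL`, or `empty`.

Answer: a:=Bool e:=Int f:=Int

Derivation:
step 1: unify e ~ Int  [subst: {-} | 2 pending]
  bind e := Int
step 2: unify f ~ Int  [subst: {e:=Int} | 1 pending]
  bind f := Int
step 3: unify a ~ Bool  [subst: {e:=Int, f:=Int} | 0 pending]
  bind a := Bool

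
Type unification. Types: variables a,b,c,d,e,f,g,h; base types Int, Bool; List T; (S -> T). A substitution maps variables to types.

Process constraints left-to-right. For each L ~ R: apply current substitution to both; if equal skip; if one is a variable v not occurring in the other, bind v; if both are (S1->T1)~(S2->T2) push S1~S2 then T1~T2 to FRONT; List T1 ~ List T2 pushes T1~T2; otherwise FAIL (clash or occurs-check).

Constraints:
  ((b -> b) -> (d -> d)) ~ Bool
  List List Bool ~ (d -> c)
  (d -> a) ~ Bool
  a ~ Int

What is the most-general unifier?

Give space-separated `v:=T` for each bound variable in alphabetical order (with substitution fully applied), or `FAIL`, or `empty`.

Answer: FAIL

Derivation:
step 1: unify ((b -> b) -> (d -> d)) ~ Bool  [subst: {-} | 3 pending]
  clash: ((b -> b) -> (d -> d)) vs Bool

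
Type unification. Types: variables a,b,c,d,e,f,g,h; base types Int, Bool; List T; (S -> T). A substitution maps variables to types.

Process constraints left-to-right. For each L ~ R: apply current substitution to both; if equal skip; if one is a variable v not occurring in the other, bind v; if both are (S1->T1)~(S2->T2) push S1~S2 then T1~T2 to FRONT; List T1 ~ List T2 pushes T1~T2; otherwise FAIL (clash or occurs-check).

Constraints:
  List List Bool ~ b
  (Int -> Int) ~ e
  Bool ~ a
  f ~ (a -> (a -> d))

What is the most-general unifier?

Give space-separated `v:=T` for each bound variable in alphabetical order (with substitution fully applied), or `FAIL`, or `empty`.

step 1: unify List List Bool ~ b  [subst: {-} | 3 pending]
  bind b := List List Bool
step 2: unify (Int -> Int) ~ e  [subst: {b:=List List Bool} | 2 pending]
  bind e := (Int -> Int)
step 3: unify Bool ~ a  [subst: {b:=List List Bool, e:=(Int -> Int)} | 1 pending]
  bind a := Bool
step 4: unify f ~ (Bool -> (Bool -> d))  [subst: {b:=List List Bool, e:=(Int -> Int), a:=Bool} | 0 pending]
  bind f := (Bool -> (Bool -> d))

Answer: a:=Bool b:=List List Bool e:=(Int -> Int) f:=(Bool -> (Bool -> d))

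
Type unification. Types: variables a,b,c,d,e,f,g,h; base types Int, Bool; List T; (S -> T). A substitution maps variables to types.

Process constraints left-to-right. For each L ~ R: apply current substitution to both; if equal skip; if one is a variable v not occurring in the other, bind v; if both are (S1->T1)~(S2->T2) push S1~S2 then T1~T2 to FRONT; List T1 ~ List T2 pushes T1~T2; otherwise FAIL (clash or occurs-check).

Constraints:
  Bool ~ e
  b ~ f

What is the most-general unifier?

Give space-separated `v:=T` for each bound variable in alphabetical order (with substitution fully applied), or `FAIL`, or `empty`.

Answer: b:=f e:=Bool

Derivation:
step 1: unify Bool ~ e  [subst: {-} | 1 pending]
  bind e := Bool
step 2: unify b ~ f  [subst: {e:=Bool} | 0 pending]
  bind b := f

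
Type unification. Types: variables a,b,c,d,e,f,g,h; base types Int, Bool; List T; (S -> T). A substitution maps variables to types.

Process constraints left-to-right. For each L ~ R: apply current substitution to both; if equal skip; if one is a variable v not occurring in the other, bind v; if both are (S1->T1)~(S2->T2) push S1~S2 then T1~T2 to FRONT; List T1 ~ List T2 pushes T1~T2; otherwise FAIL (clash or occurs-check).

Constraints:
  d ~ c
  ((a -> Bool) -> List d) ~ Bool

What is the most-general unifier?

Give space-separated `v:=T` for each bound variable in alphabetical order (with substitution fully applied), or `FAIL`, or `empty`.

Answer: FAIL

Derivation:
step 1: unify d ~ c  [subst: {-} | 1 pending]
  bind d := c
step 2: unify ((a -> Bool) -> List c) ~ Bool  [subst: {d:=c} | 0 pending]
  clash: ((a -> Bool) -> List c) vs Bool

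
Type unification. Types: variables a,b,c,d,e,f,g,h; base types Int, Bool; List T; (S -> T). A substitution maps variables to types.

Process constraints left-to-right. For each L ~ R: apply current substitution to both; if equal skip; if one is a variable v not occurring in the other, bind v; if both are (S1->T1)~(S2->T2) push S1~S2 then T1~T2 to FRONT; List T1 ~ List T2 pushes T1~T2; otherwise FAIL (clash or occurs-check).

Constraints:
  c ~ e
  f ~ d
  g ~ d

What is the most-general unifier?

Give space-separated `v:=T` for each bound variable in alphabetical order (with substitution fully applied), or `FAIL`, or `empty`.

step 1: unify c ~ e  [subst: {-} | 2 pending]
  bind c := e
step 2: unify f ~ d  [subst: {c:=e} | 1 pending]
  bind f := d
step 3: unify g ~ d  [subst: {c:=e, f:=d} | 0 pending]
  bind g := d

Answer: c:=e f:=d g:=d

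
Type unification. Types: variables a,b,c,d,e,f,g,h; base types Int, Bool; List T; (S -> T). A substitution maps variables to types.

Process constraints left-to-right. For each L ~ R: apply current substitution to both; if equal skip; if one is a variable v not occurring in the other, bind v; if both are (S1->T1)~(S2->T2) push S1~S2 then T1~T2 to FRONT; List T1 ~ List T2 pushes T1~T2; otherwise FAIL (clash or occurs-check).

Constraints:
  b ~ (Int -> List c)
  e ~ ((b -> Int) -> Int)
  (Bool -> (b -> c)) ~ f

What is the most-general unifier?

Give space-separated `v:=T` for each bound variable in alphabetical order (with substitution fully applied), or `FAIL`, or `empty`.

step 1: unify b ~ (Int -> List c)  [subst: {-} | 2 pending]
  bind b := (Int -> List c)
step 2: unify e ~ (((Int -> List c) -> Int) -> Int)  [subst: {b:=(Int -> List c)} | 1 pending]
  bind e := (((Int -> List c) -> Int) -> Int)
step 3: unify (Bool -> ((Int -> List c) -> c)) ~ f  [subst: {b:=(Int -> List c), e:=(((Int -> List c) -> Int) -> Int)} | 0 pending]
  bind f := (Bool -> ((Int -> List c) -> c))

Answer: b:=(Int -> List c) e:=(((Int -> List c) -> Int) -> Int) f:=(Bool -> ((Int -> List c) -> c))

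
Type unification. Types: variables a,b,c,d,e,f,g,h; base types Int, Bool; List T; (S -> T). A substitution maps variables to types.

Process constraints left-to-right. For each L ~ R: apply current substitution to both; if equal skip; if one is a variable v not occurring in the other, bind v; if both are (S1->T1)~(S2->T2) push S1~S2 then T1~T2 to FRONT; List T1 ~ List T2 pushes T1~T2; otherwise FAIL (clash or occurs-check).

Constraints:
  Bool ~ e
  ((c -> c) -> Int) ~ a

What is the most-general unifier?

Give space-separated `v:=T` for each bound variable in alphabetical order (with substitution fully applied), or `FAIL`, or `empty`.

step 1: unify Bool ~ e  [subst: {-} | 1 pending]
  bind e := Bool
step 2: unify ((c -> c) -> Int) ~ a  [subst: {e:=Bool} | 0 pending]
  bind a := ((c -> c) -> Int)

Answer: a:=((c -> c) -> Int) e:=Bool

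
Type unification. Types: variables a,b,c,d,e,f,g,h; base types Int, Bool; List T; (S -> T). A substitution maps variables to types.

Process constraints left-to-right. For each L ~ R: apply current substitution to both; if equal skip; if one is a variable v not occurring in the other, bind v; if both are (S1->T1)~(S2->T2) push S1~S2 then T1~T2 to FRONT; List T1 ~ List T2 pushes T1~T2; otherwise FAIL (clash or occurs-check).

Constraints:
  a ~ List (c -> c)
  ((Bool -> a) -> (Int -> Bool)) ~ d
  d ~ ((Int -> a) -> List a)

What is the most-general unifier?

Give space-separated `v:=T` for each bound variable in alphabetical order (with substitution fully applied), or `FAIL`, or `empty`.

Answer: FAIL

Derivation:
step 1: unify a ~ List (c -> c)  [subst: {-} | 2 pending]
  bind a := List (c -> c)
step 2: unify ((Bool -> List (c -> c)) -> (Int -> Bool)) ~ d  [subst: {a:=List (c -> c)} | 1 pending]
  bind d := ((Bool -> List (c -> c)) -> (Int -> Bool))
step 3: unify ((Bool -> List (c -> c)) -> (Int -> Bool)) ~ ((Int -> List (c -> c)) -> List List (c -> c))  [subst: {a:=List (c -> c), d:=((Bool -> List (c -> c)) -> (Int -> Bool))} | 0 pending]
  -> decompose arrow: push (Bool -> List (c -> c))~(Int -> List (c -> c)), (Int -> Bool)~List List (c -> c)
step 4: unify (Bool -> List (c -> c)) ~ (Int -> List (c -> c))  [subst: {a:=List (c -> c), d:=((Bool -> List (c -> c)) -> (Int -> Bool))} | 1 pending]
  -> decompose arrow: push Bool~Int, List (c -> c)~List (c -> c)
step 5: unify Bool ~ Int  [subst: {a:=List (c -> c), d:=((Bool -> List (c -> c)) -> (Int -> Bool))} | 2 pending]
  clash: Bool vs Int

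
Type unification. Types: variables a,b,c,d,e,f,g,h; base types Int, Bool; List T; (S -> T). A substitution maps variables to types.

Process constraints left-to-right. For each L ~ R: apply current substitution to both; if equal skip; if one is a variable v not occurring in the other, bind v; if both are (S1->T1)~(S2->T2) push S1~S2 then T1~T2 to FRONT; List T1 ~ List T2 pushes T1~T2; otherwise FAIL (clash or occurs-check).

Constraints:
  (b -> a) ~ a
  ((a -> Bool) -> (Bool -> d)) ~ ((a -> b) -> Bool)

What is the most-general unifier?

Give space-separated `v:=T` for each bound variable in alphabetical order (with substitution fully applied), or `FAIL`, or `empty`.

Answer: FAIL

Derivation:
step 1: unify (b -> a) ~ a  [subst: {-} | 1 pending]
  occurs-check fail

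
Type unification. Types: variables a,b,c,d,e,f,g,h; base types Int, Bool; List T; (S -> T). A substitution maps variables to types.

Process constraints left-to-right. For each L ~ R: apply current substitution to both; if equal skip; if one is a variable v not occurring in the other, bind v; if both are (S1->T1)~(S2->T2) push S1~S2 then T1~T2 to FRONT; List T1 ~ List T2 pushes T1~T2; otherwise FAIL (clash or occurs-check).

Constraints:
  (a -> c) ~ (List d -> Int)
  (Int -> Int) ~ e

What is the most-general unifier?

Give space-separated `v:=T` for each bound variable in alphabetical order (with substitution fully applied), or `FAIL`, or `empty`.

Answer: a:=List d c:=Int e:=(Int -> Int)

Derivation:
step 1: unify (a -> c) ~ (List d -> Int)  [subst: {-} | 1 pending]
  -> decompose arrow: push a~List d, c~Int
step 2: unify a ~ List d  [subst: {-} | 2 pending]
  bind a := List d
step 3: unify c ~ Int  [subst: {a:=List d} | 1 pending]
  bind c := Int
step 4: unify (Int -> Int) ~ e  [subst: {a:=List d, c:=Int} | 0 pending]
  bind e := (Int -> Int)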